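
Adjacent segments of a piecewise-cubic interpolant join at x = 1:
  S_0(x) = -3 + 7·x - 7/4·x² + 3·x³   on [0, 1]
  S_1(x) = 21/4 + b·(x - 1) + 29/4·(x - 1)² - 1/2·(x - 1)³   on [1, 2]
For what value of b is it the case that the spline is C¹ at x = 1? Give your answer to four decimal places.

12.5000

S_0'(x) = 7 - 7/2·x + 9·x², so S_0'(1) = 25/2. On the right, S_1'(1) = b, so b = 25/2.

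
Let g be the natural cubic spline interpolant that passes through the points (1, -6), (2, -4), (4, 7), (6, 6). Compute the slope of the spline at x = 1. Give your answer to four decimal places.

1.0909

Write m_i for g''(x_i). With h_i = 1, 2, 2 and divided differences Δ_i = 2, 11/2, -1/2, the continuity of g' gives the tridiagonal system
  1·m_0 + 6·m_1 + 2·m_2 = 6(Δ_1 - Δ_0) = 21
  2·m_1 + 8·m_2 + 2·m_3 = 6(Δ_2 - Δ_1) = -36
Natural end conditions: m_0 = m_3 = 0.
Solving the tridiagonal system: m_0 = 0, m_1 = 60/11, m_2 = -129/22, m_3 = 0.
On [1, 2], g'(x) = b_0 + 2c_0·(x - 1) + 3d_0·(x - 1)² with b_0 = Δ_0 - h_0(2m_0 + m_1)/6 = 12/11, c_0 = m_0/2 = 0, d_0 = (m_1 - m_0)/(6h_0) = 10/11. So g'(1) = 12/11.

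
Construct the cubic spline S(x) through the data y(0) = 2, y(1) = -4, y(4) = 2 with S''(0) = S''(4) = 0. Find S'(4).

Write σ_i for S''(x_i). With h_i = 1, 3 and divided differences Δ_i = -6, 2, the continuity of S' gives the tridiagonal system
  1·σ_0 + 8·σ_1 + 3·σ_2 = 6(Δ_1 - Δ_0) = 48
Natural end conditions: σ_0 = σ_2 = 0.
Solving the tridiagonal system: σ_0 = 0, σ_1 = 6, σ_2 = 0.
On [1, 4], S'(x) = b_1 + 2c_1·(x - 1) + 3d_1·(x - 1)² with b_1 = Δ_1 - h_1(2σ_1 + σ_2)/6 = -4, c_1 = σ_1/2 = 3, d_1 = (σ_2 - σ_1)/(6h_1) = -1/3. So S'(4) = 5.

5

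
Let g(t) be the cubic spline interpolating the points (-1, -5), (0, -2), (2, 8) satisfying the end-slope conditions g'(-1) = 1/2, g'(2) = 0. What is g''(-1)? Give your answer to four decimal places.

5.3333

Put M_i = g'' at the i-th knot. Here h = (1, 2) and Δ = (3, 5), so the interior equations h_(i-1)·M_(i-1) + 2(h_(i-1)+h_i)·M_i + h_i·M_(i+1) = 6(Δ_i − Δ_(i-1)) read
  1·M_0 + 6·M_1 + 2·M_2 = 6(Δ_1 - Δ_0) = 12
Clamped end conditions give two more equations: 2h_0·M_0 + h_0·M_1 = 6(Δ_0 - g'(-1)) = 15 and h_1·M_1 + 2h_1·M_2 = 6(g'(2) - Δ_1) = -30.
Hence M_0 = 16/3, M_1 = 13/3, M_2 = -29/3.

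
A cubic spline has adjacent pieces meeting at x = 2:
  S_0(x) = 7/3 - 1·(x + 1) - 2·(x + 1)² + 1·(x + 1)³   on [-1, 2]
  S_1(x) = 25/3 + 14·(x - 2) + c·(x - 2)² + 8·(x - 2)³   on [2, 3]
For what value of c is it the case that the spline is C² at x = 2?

7

S_0''(x) = -4 + 6·(x + 1), so S_0''(2) = 14. On the right, S_1''(2) = 2c, so c = 7.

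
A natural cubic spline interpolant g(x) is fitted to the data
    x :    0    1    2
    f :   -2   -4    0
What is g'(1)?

1

Put M_i = g'' at the i-th knot. Here h = (1, 1) and Δ = (-2, 4), so the interior equations h_(i-1)·M_(i-1) + 2(h_(i-1)+h_i)·M_i + h_i·M_(i+1) = 6(Δ_i − Δ_(i-1)) read
  1·M_0 + 4·M_1 + 1·M_2 = 6(Δ_1 - Δ_0) = 36
Natural end conditions: M_0 = M_2 = 0.
Solving: M_0 = 0, M_1 = 9, M_2 = 0.
On [1, 2], g'(x) = b_1 + 2c_1·(x - 1) + 3d_1·(x - 1)² with b_1 = Δ_1 - h_1(2M_1 + M_2)/6 = 1, c_1 = M_1/2 = 9/2, d_1 = (M_2 - M_1)/(6h_1) = -3/2. So g'(1) = 1.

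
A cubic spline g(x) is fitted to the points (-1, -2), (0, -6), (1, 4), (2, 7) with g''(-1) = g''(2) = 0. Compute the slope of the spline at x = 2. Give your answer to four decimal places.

0.2000

With σ_i denoting the second derivative at x_i, h_i = 1, 1, 1, and Δ_i = (y_(i+1) − y_i)/h_i = -4, 10, 3:
  1·σ_0 + 4·σ_1 + 1·σ_2 = 6(Δ_1 - Δ_0) = 84
  1·σ_1 + 4·σ_2 + 1·σ_3 = 6(Δ_2 - Δ_1) = -42
Natural end conditions: σ_0 = σ_3 = 0.
Solving: σ_0 = 0, σ_1 = 126/5, σ_2 = -84/5, σ_3 = 0.
On [1, 2], g'(x) = b_2 + 2c_2·(x - 1) + 3d_2·(x - 1)² with b_2 = Δ_2 - h_2(2σ_2 + σ_3)/6 = 43/5, c_2 = σ_2/2 = -42/5, d_2 = (σ_3 - σ_2)/(6h_2) = 14/5. So g'(2) = 1/5.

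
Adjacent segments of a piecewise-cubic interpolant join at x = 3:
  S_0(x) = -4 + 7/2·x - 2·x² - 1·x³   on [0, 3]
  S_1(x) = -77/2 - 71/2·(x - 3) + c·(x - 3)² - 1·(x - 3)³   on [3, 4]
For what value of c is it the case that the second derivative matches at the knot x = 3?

-11

S_0''(x) = -4 - 6·x, so S_0''(3) = -22. On the right, S_1''(3) = 2c, so c = -11.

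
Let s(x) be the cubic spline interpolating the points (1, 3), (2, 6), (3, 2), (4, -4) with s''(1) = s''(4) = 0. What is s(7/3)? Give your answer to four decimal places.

5.3284

With σ_i denoting the second derivative at x_i, h_i = 1, 1, 1, and Δ_i = (y_(i+1) − y_i)/h_i = 3, -4, -6:
  1·σ_0 + 4·σ_1 + 1·σ_2 = 6(Δ_1 - Δ_0) = -42
  1·σ_1 + 4·σ_2 + 1·σ_3 = 6(Δ_2 - Δ_1) = -12
Natural end conditions: σ_0 = σ_3 = 0.
Forward elimination and back-substitution give σ_0 = 0, σ_1 = -52/5, σ_2 = -2/5, σ_3 = 0.
On [2, 3], s(x) = 6 - 7/15·(x - 2) - 26/5·(x - 2)² + 5/3·(x - 2)³.
With (x - 2) = 1/3: s(7/3) = 2158/405.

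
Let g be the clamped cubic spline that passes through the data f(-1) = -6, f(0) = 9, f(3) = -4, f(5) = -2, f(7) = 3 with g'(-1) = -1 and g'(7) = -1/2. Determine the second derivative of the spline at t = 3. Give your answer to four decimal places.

Let σ_i = g''(x_i). Step sizes h_i = 1, 3, 2, 2; slopes of the chords Δ_i = (y_(i+1) - y_i)/h_i = 15, -13/3, 1, 5/2.
  1·σ_0 + 8·σ_1 + 3·σ_2 = 6(Δ_1 - Δ_0) = -116
  3·σ_1 + 10·σ_2 + 2·σ_3 = 6(Δ_2 - Δ_1) = 32
  2·σ_2 + 8·σ_3 + 2·σ_4 = 6(Δ_3 - Δ_2) = 9
Clamped end conditions give two more equations: 2h_0·σ_0 + h_0·σ_1 = 6(Δ_0 - g'(-1)) = 96 and h_3·σ_3 + 2h_3·σ_4 = 6(g'(7) - Δ_3) = -18.
Hence σ_0 = 4405/72, σ_1 = -949/36, σ_2 = 809/72, σ_3 = -23/36, σ_4 = -301/72.

11.2361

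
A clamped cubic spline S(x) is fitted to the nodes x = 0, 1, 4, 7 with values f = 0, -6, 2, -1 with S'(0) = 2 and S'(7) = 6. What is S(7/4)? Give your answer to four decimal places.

Let M_i = S''(x_i). Step sizes h_i = 1, 3, 3; slopes of the chords Δ_i = (y_(i+1) - y_i)/h_i = -6, 8/3, -1.
  1·M_0 + 8·M_1 + 3·M_2 = 6(Δ_1 - Δ_0) = 52
  3·M_1 + 12·M_2 + 3·M_3 = 6(Δ_2 - Δ_1) = -22
Clamped end conditions give two more equations: 2h_0·M_0 + h_0·M_1 = 6(Δ_0 - S'(0)) = -48 and h_2·M_2 + 2h_2·M_3 = 6(S'(7) - Δ_2) = 42.
Forward elimination and back-substitution give M_0 = -950/31, M_1 = 412/31, M_2 = -734/93, M_3 = 1018/93.
On [1, 4], S(x) = -6 - 207/31·(x - 1) + 206/31·(x - 1)² - 985/837·(x - 1)³.
With (x - 1) = 3/4: S(7/4) = -15409/1984.

-7.7666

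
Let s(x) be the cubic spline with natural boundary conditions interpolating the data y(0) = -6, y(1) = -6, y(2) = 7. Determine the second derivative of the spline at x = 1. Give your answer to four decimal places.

Write M_i for s''(x_i). With h_i = 1, 1 and divided differences Δ_i = 0, 13, the continuity of s' gives the tridiagonal system
  1·M_0 + 4·M_1 + 1·M_2 = 6(Δ_1 - Δ_0) = 78
Natural end conditions: M_0 = M_2 = 0.
Forward elimination and back-substitution give M_0 = 0, M_1 = 39/2, M_2 = 0.

19.5000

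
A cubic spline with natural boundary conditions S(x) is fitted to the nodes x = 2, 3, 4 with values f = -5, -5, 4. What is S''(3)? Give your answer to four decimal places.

Put M_i = S'' at the i-th knot. Here h = (1, 1) and Δ = (0, 9), so the interior equations h_(i-1)·M_(i-1) + 2(h_(i-1)+h_i)·M_i + h_i·M_(i+1) = 6(Δ_i − Δ_(i-1)) read
  1·M_0 + 4·M_1 + 1·M_2 = 6(Δ_1 - Δ_0) = 54
Natural end conditions: M_0 = M_2 = 0.
Solving the tridiagonal system: M_0 = 0, M_1 = 27/2, M_2 = 0.

13.5000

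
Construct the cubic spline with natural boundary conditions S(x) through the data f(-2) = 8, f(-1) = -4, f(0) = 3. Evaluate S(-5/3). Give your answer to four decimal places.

With m_i denoting the second derivative at x_i, h_i = 1, 1, and Δ_i = (y_(i+1) − y_i)/h_i = -12, 7:
  1·m_0 + 4·m_1 + 1·m_2 = 6(Δ_1 - Δ_0) = 114
Natural end conditions: m_0 = m_2 = 0.
Hence m_0 = 0, m_1 = 57/2, m_2 = 0.
On [-2, -1], S(x) = 8 - 67/4·(x + 2) + 0·(x + 2)² + 19/4·(x + 2)³.
With (x + 2) = 1/3: S(-5/3) = 70/27.

2.5926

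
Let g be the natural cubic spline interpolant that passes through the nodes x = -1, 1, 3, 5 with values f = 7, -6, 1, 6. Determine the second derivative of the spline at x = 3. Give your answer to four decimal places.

-2.8000

With σ_i denoting the second derivative at x_i, h_i = 2, 2, 2, and Δ_i = (y_(i+1) − y_i)/h_i = -13/2, 7/2, 5/2:
  2·σ_0 + 8·σ_1 + 2·σ_2 = 6(Δ_1 - Δ_0) = 60
  2·σ_1 + 8·σ_2 + 2·σ_3 = 6(Δ_2 - Δ_1) = -6
Natural end conditions: σ_0 = σ_3 = 0.
Forward elimination and back-substitution give σ_0 = 0, σ_1 = 41/5, σ_2 = -14/5, σ_3 = 0.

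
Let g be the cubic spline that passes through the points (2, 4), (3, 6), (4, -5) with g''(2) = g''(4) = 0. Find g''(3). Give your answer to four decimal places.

Write M_i for g''(x_i). With h_i = 1, 1 and divided differences Δ_i = 2, -11, the continuity of g' gives the tridiagonal system
  1·M_0 + 4·M_1 + 1·M_2 = 6(Δ_1 - Δ_0) = -78
Natural end conditions: M_0 = M_2 = 0.
Forward elimination and back-substitution give M_0 = 0, M_1 = -39/2, M_2 = 0.

-19.5000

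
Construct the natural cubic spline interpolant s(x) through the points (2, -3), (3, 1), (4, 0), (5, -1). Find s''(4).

Write σ_i for s''(x_i). With h_i = 1, 1, 1 and divided differences Δ_i = 4, -1, -1, the continuity of s' gives the tridiagonal system
  1·σ_0 + 4·σ_1 + 1·σ_2 = 6(Δ_1 - Δ_0) = -30
  1·σ_1 + 4·σ_2 + 1·σ_3 = 6(Δ_2 - Δ_1) = 0
Natural end conditions: σ_0 = σ_3 = 0.
Solving: σ_0 = 0, σ_1 = -8, σ_2 = 2, σ_3 = 0.

2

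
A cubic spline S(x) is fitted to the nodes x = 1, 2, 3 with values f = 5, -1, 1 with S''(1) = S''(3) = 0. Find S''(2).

Write m_i for S''(x_i). With h_i = 1, 1 and divided differences Δ_i = -6, 2, the continuity of S' gives the tridiagonal system
  1·m_0 + 4·m_1 + 1·m_2 = 6(Δ_1 - Δ_0) = 48
Natural end conditions: m_0 = m_2 = 0.
Solving: m_0 = 0, m_1 = 12, m_2 = 0.

12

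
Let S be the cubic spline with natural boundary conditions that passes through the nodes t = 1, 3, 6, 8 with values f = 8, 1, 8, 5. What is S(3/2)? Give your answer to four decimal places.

5.5306

With σ_i denoting the second derivative at x_i, h_i = 2, 3, 2, and Δ_i = (y_(i+1) − y_i)/h_i = -7/2, 7/3, -3/2:
  2·σ_0 + 10·σ_1 + 3·σ_2 = 6(Δ_1 - Δ_0) = 35
  3·σ_1 + 10·σ_2 + 2·σ_3 = 6(Δ_2 - Δ_1) = -23
Natural end conditions: σ_0 = σ_3 = 0.
Solving the tridiagonal system: σ_0 = 0, σ_1 = 419/91, σ_2 = -335/91, σ_3 = 0.
On [1, 3], S(t) = 8 - 2749/546·(t - 1) + 0·(t - 1)² + 419/1092·(t - 1)³.
With (t - 1) = 1/2: S(3/2) = 16105/2912.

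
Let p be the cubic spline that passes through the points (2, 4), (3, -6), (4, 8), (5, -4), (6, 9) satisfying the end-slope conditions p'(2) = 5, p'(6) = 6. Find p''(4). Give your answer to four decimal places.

-75.5000

Let M_i = p''(x_i). Step sizes h_i = 1, 1, 1, 1; slopes of the chords Δ_i = (y_(i+1) - y_i)/h_i = -10, 14, -12, 13.
  1·M_0 + 4·M_1 + 1·M_2 = 6(Δ_1 - Δ_0) = 144
  1·M_1 + 4·M_2 + 1·M_3 = 6(Δ_2 - Δ_1) = -156
  1·M_2 + 4·M_3 + 1·M_4 = 6(Δ_3 - Δ_2) = 150
Clamped end conditions give two more equations: 2h_0·M_0 + h_0·M_1 = 6(Δ_0 - p'(2)) = -90 and h_3·M_3 + 2h_3·M_4 = 6(p'(6) - Δ_3) = -42.
Solving: M_0 = -1159/14, M_1 = 529/7, M_2 = -151/2, M_3 = 493/7, M_4 = -787/14.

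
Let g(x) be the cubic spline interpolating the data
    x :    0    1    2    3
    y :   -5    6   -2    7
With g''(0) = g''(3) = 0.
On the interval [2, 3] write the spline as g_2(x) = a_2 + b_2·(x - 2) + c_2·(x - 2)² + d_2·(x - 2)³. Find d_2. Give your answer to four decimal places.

-5.8000

Put M_i = g'' at the i-th knot. Here h = (1, 1, 1) and Δ = (11, -8, 9), so the interior equations h_(i-1)·M_(i-1) + 2(h_(i-1)+h_i)·M_i + h_i·M_(i+1) = 6(Δ_i − Δ_(i-1)) read
  1·M_0 + 4·M_1 + 1·M_2 = 6(Δ_1 - Δ_0) = -114
  1·M_1 + 4·M_2 + 1·M_3 = 6(Δ_2 - Δ_1) = 102
Natural end conditions: M_0 = M_3 = 0.
Solving the tridiagonal system: M_0 = 0, M_1 = -186/5, M_2 = 174/5, M_3 = 0.
On [2, 3], with g_2(x) = a_2 + b_2·(x - 2) + c_2·(x - 2)² + d_2·(x - 2)³: c_2 = M_2/2 = 87/5, d_2 = (M_3 - M_2)/(6h_2) = -29/5, b_2 = Δ_2 - h_2(2M_2 + M_3)/6 = -13/5.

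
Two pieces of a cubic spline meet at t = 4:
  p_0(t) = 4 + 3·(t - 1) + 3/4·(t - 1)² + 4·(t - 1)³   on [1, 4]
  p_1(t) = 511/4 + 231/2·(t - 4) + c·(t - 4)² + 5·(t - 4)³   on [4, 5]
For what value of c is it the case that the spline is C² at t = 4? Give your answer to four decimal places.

p_0''(t) = 3/2 + 24·(t - 1), so p_0''(4) = 147/2. On the right, p_1''(4) = 2c, so c = 147/4.

36.7500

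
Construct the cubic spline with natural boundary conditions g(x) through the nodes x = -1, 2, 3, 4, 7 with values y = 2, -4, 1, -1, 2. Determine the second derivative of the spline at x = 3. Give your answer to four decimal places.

Let σ_i = g''(x_i). Step sizes h_i = 3, 1, 1, 3; slopes of the chords Δ_i = (y_(i+1) - y_i)/h_i = -2, 5, -2, 1.
  3·σ_0 + 8·σ_1 + 1·σ_2 = 6(Δ_1 - Δ_0) = 42
  1·σ_1 + 4·σ_2 + 1·σ_3 = 6(Δ_2 - Δ_1) = -42
  1·σ_2 + 8·σ_3 + 3·σ_4 = 6(Δ_3 - Δ_2) = 18
Natural end conditions: σ_0 = σ_4 = 0.
Hence σ_0 = 0, σ_1 = 69/10, σ_2 = -66/5, σ_3 = 39/10, σ_4 = 0.

-13.2000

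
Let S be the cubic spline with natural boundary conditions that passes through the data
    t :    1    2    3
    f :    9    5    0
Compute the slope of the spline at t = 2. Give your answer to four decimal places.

-4.5000

With σ_i denoting the second derivative at x_i, h_i = 1, 1, and Δ_i = (y_(i+1) − y_i)/h_i = -4, -5:
  1·σ_0 + 4·σ_1 + 1·σ_2 = 6(Δ_1 - Δ_0) = -6
Natural end conditions: σ_0 = σ_2 = 0.
Solving the tridiagonal system: σ_0 = 0, σ_1 = -3/2, σ_2 = 0.
On [2, 3], S'(t) = b_1 + 2c_1·(t - 2) + 3d_1·(t - 2)² with b_1 = Δ_1 - h_1(2σ_1 + σ_2)/6 = -9/2, c_1 = σ_1/2 = -3/4, d_1 = (σ_2 - σ_1)/(6h_1) = 1/4. So S'(2) = -9/2.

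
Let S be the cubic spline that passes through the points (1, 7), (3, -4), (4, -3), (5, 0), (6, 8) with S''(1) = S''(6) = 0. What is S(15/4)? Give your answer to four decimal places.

-3.4770

Write M_i for S''(x_i). With h_i = 2, 1, 1, 1 and divided differences Δ_i = -11/2, 1, 3, 8, the continuity of S' gives the tridiagonal system
  2·M_0 + 6·M_1 + 1·M_2 = 6(Δ_1 - Δ_0) = 39
  1·M_1 + 4·M_2 + 1·M_3 = 6(Δ_2 - Δ_1) = 12
  1·M_2 + 4·M_3 + 1·M_4 = 6(Δ_3 - Δ_2) = 30
Natural end conditions: M_0 = M_4 = 0.
Forward elimination and back-substitution give M_0 = 0, M_1 = 567/86, M_2 = -24/43, M_3 = 657/86, M_4 = 0.
On [3, 4], S(x) = -4 - 95/86·(x - 3) + 567/172·(x - 3)² - 205/172·(x - 3)³.
With (x - 3) = 3/4: S(15/4) = -38275/11008.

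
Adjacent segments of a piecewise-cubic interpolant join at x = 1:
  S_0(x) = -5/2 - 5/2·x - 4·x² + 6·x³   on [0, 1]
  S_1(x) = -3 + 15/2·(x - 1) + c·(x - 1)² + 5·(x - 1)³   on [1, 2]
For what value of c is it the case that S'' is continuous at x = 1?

14

S_0''(x) = -8 + 36·x, so S_0''(1) = 28. On the right, S_1''(1) = 2c, so c = 14.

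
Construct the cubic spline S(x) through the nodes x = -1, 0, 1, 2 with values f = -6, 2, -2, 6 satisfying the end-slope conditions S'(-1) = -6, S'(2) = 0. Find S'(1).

2

Write m_i for S''(x_i). With h_i = 1, 1, 1 and divided differences Δ_i = 8, -4, 8, the continuity of S' gives the tridiagonal system
  1·m_0 + 4·m_1 + 1·m_2 = 6(Δ_1 - Δ_0) = -72
  1·m_1 + 4·m_2 + 1·m_3 = 6(Δ_2 - Δ_1) = 72
Clamped end conditions give two more equations: 2h_0·m_0 + h_0·m_1 = 6(Δ_0 - S'(-1)) = 84 and h_2·m_2 + 2h_2·m_3 = 6(S'(2) - Δ_2) = -48.
Solving: m_0 = 64, m_1 = -44, m_2 = 40, m_3 = -44.
On [1, 2], S'(x) = b_2 + 2c_2·(x - 1) + 3d_2·(x - 1)² with b_2 = Δ_2 - h_2(2m_2 + m_3)/6 = 2, c_2 = m_2/2 = 20, d_2 = (m_3 - m_2)/(6h_2) = -14. So S'(1) = 2.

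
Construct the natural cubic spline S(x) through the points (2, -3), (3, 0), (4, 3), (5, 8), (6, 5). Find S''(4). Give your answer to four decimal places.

Let σ_i = S''(x_i). Step sizes h_i = 1, 1, 1, 1; slopes of the chords Δ_i = (y_(i+1) - y_i)/h_i = 3, 3, 5, -3.
  1·σ_0 + 4·σ_1 + 1·σ_2 = 6(Δ_1 - Δ_0) = 0
  1·σ_1 + 4·σ_2 + 1·σ_3 = 6(Δ_2 - Δ_1) = 12
  1·σ_2 + 4·σ_3 + 1·σ_4 = 6(Δ_3 - Δ_2) = -48
Natural end conditions: σ_0 = σ_4 = 0.
Solving the tridiagonal system: σ_0 = 0, σ_1 = -12/7, σ_2 = 48/7, σ_3 = -96/7, σ_4 = 0.

6.8571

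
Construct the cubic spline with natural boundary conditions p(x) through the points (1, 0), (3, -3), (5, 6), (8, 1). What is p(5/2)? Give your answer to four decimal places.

Put σ_i = p'' at the i-th knot. Here h = (2, 2, 3) and Δ = (-3/2, 9/2, -5/3), so the interior equations h_(i-1)·σ_(i-1) + 2(h_(i-1)+h_i)·σ_i + h_i·σ_(i+1) = 6(Δ_i − Δ_(i-1)) read
  2·σ_0 + 8·σ_1 + 2·σ_2 = 6(Δ_1 - Δ_0) = 36
  2·σ_1 + 10·σ_2 + 3·σ_3 = 6(Δ_2 - Δ_1) = -37
Natural end conditions: σ_0 = σ_3 = 0.
Hence σ_0 = 0, σ_1 = 217/38, σ_2 = -92/19, σ_3 = 0.
On [1, 3], p(x) = 0 - 194/57·(x - 1) + 0·(x - 1)² + 217/456·(x - 1)³.
With (x - 1) = 3/2: p(5/2) = -4255/1216.

-3.4992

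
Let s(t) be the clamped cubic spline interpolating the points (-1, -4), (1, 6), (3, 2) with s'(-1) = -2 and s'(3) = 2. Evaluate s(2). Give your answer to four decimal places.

Let M_i = s''(x_i). Step sizes h_i = 2, 2; slopes of the chords Δ_i = (y_(i+1) - y_i)/h_i = 5, -2.
  2·M_0 + 8·M_1 + 2·M_2 = 6(Δ_1 - Δ_0) = -42
Clamped end conditions give two more equations: 2h_0·M_0 + h_0·M_1 = 6(Δ_0 - s'(-1)) = 42 and h_1·M_1 + 2h_1·M_2 = 6(s'(3) - Δ_1) = 24.
Solving the tridiagonal system: M_0 = 67/4, M_1 = -25/2, M_2 = 49/4.
On [1, 3], s(t) = 6 + 9/4·(t - 1) - 25/4·(t - 1)² + 33/16·(t - 1)³.
With (t - 1) = 1: s(2) = 65/16.

4.0625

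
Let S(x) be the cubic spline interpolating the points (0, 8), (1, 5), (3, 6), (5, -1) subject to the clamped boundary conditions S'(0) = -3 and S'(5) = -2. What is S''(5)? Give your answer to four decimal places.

With σ_i denoting the second derivative at x_i, h_i = 1, 2, 2, and Δ_i = (y_(i+1) − y_i)/h_i = -3, 1/2, -7/2:
  1·σ_0 + 6·σ_1 + 2·σ_2 = 6(Δ_1 - Δ_0) = 21
  2·σ_1 + 8·σ_2 + 2·σ_3 = 6(Δ_2 - Δ_1) = -24
Clamped end conditions give two more equations: 2h_0·σ_0 + h_0·σ_1 = 6(Δ_0 - S'(0)) = 0 and h_2·σ_2 + 2h_2·σ_3 = 6(S'(5) - Δ_2) = 9.
Solving: σ_0 = -68/23, σ_1 = 136/23, σ_2 = -265/46, σ_3 = 118/23.

5.1304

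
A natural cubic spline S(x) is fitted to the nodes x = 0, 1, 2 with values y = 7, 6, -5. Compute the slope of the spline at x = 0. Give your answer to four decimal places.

1.5000

Put σ_i = S'' at the i-th knot. Here h = (1, 1) and Δ = (-1, -11), so the interior equations h_(i-1)·σ_(i-1) + 2(h_(i-1)+h_i)·σ_i + h_i·σ_(i+1) = 6(Δ_i − Δ_(i-1)) read
  1·σ_0 + 4·σ_1 + 1·σ_2 = 6(Δ_1 - Δ_0) = -60
Natural end conditions: σ_0 = σ_2 = 0.
Solving: σ_0 = 0, σ_1 = -15, σ_2 = 0.
On [0, 1], S'(x) = b_0 + 2c_0·x + 3d_0·x² with b_0 = Δ_0 - h_0(2σ_0 + σ_1)/6 = 3/2, c_0 = σ_0/2 = 0, d_0 = (σ_1 - σ_0)/(6h_0) = -5/2. So S'(0) = 3/2.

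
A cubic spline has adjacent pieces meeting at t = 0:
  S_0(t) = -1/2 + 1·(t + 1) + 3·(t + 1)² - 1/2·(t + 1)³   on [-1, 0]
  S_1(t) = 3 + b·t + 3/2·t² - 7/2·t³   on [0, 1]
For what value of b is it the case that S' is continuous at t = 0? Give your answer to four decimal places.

5.5000

S_0'(t) = 1 + 6·(t + 1) - 3/2·(t + 1)², so S_0'(0) = 11/2. On the right, S_1'(0) = b, so b = 11/2.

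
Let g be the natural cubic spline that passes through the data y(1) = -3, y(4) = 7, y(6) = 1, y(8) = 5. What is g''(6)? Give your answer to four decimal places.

Write σ_i for g''(x_i). With h_i = 3, 2, 2 and divided differences Δ_i = 10/3, -3, 2, the continuity of g' gives the tridiagonal system
  3·σ_0 + 10·σ_1 + 2·σ_2 = 6(Δ_1 - Δ_0) = -38
  2·σ_1 + 8·σ_2 + 2·σ_3 = 6(Δ_2 - Δ_1) = 30
Natural end conditions: σ_0 = σ_3 = 0.
Solving: σ_0 = 0, σ_1 = -91/19, σ_2 = 94/19, σ_3 = 0.

4.9474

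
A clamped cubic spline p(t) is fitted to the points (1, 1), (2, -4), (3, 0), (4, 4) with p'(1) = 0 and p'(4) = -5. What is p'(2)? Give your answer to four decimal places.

-2.7333

With M_i denoting the second derivative at x_i, h_i = 1, 1, 1, and Δ_i = (y_(i+1) − y_i)/h_i = -5, 4, 4:
  1·M_0 + 4·M_1 + 1·M_2 = 6(Δ_1 - Δ_0) = 54
  1·M_1 + 4·M_2 + 1·M_3 = 6(Δ_2 - Δ_1) = 0
Clamped end conditions give two more equations: 2h_0·M_0 + h_0·M_1 = 6(Δ_0 - p'(1)) = -30 and h_2·M_2 + 2h_2·M_3 = 6(p'(4) - Δ_2) = -54.
Hence M_0 = -368/15, M_1 = 286/15, M_2 = 34/15, M_3 = -422/15.
On [2, 3], p'(t) = b_1 + 2c_1·(t - 2) + 3d_1·(t - 2)² with b_1 = Δ_1 - h_1(2M_1 + M_2)/6 = -41/15, c_1 = M_1/2 = 143/15, d_1 = (M_2 - M_1)/(6h_1) = -14/5. So p'(2) = -41/15.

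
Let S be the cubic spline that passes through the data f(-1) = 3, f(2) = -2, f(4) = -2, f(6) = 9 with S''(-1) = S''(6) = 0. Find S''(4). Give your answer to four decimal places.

4.0789

With M_i denoting the second derivative at x_i, h_i = 3, 2, 2, and Δ_i = (y_(i+1) − y_i)/h_i = -5/3, 0, 11/2:
  3·M_0 + 10·M_1 + 2·M_2 = 6(Δ_1 - Δ_0) = 10
  2·M_1 + 8·M_2 + 2·M_3 = 6(Δ_2 - Δ_1) = 33
Natural end conditions: M_0 = M_3 = 0.
Hence M_0 = 0, M_1 = 7/38, M_2 = 155/38, M_3 = 0.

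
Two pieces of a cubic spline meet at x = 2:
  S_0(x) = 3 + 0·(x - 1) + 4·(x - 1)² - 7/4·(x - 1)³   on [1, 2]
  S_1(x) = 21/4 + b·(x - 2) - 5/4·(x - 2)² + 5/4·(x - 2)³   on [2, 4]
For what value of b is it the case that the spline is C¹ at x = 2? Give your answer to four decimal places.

2.7500

S_0'(x) = 0 + 8·(x - 1) - 21/4·(x - 1)², so S_0'(2) = 11/4. On the right, S_1'(2) = b, so b = 11/4.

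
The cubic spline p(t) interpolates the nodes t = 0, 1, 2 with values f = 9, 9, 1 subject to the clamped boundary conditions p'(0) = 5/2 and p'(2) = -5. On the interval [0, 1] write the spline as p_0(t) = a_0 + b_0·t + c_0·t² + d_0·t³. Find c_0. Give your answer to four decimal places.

0.3750

Let m_i = p''(x_i). Step sizes h_i = 1, 1; slopes of the chords Δ_i = (y_(i+1) - y_i)/h_i = 0, -8.
  1·m_0 + 4·m_1 + 1·m_2 = 6(Δ_1 - Δ_0) = -48
Clamped end conditions give two more equations: 2h_0·m_0 + h_0·m_1 = 6(Δ_0 - p'(0)) = -15 and h_1·m_1 + 2h_1·m_2 = 6(p'(2) - Δ_1) = 18.
Solving: m_0 = 3/4, m_1 = -33/2, m_2 = 69/4.
On [0, 1], with p_0(t) = a_0 + b_0·t + c_0·t² + d_0·t³: c_0 = m_0/2 = 3/8, d_0 = (m_1 - m_0)/(6h_0) = -23/8, b_0 = Δ_0 - h_0(2m_0 + m_1)/6 = 5/2.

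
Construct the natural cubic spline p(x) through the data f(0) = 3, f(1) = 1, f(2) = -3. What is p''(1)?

-3

With σ_i denoting the second derivative at x_i, h_i = 1, 1, and Δ_i = (y_(i+1) − y_i)/h_i = -2, -4:
  1·σ_0 + 4·σ_1 + 1·σ_2 = 6(Δ_1 - Δ_0) = -12
Natural end conditions: σ_0 = σ_2 = 0.
Forward elimination and back-substitution give σ_0 = 0, σ_1 = -3, σ_2 = 0.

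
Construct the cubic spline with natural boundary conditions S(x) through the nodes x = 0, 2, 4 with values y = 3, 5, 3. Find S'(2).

0

Let m_i = S''(x_i). Step sizes h_i = 2, 2; slopes of the chords Δ_i = (y_(i+1) - y_i)/h_i = 1, -1.
  2·m_0 + 8·m_1 + 2·m_2 = 6(Δ_1 - Δ_0) = -12
Natural end conditions: m_0 = m_2 = 0.
Forward elimination and back-substitution give m_0 = 0, m_1 = -3/2, m_2 = 0.
On [2, 4], S'(x) = b_1 + 2c_1·(x - 2) + 3d_1·(x - 2)² with b_1 = Δ_1 - h_1(2m_1 + m_2)/6 = 0, c_1 = m_1/2 = -3/4, d_1 = (m_2 - m_1)/(6h_1) = 1/8. So S'(2) = 0.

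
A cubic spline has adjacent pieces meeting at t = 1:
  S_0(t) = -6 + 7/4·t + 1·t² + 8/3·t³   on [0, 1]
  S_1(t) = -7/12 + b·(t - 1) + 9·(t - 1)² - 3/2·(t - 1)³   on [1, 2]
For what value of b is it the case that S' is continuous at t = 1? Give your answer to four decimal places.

11.7500

S_0'(t) = 7/4 + 2·t + 8·t², so S_0'(1) = 47/4. On the right, S_1'(1) = b, so b = 47/4.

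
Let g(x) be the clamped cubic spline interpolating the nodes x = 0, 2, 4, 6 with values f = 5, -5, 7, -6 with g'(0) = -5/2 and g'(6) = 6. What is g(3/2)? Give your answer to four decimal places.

-4.2250

Put M_i = g'' at the i-th knot. Here h = (2, 2, 2) and Δ = (-5, 6, -13/2), so the interior equations h_(i-1)·M_(i-1) + 2(h_(i-1)+h_i)·M_i + h_i·M_(i+1) = 6(Δ_i − Δ_(i-1)) read
  2·M_0 + 8·M_1 + 2·M_2 = 6(Δ_1 - Δ_0) = 66
  2·M_1 + 8·M_2 + 2·M_3 = 6(Δ_2 - Δ_1) = -75
Clamped end conditions give two more equations: 2h_0·M_0 + h_0·M_1 = 6(Δ_0 - g'(0)) = -15 and h_2·M_2 + 2h_2·M_3 = 6(g'(6) - Δ_2) = 75.
Solving: M_0 = -359/30, M_1 = 493/30, M_2 = -623/30, M_3 = 437/15.
On [0, 2], g(x) = 5 - 5/2·x - 359/60·x² + 71/30·x³.
With x = 3/2: g(3/2) = -169/40.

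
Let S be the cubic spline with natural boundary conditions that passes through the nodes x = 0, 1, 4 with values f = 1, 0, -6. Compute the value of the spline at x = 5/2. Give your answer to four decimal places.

Let σ_i = S''(x_i). Step sizes h_i = 1, 3; slopes of the chords Δ_i = (y_(i+1) - y_i)/h_i = -1, -2.
  1·σ_0 + 8·σ_1 + 3·σ_2 = 6(Δ_1 - Δ_0) = -6
Natural end conditions: σ_0 = σ_2 = 0.
Hence σ_0 = 0, σ_1 = -3/4, σ_2 = 0.
On [1, 4], S(x) = 0 - 5/4·(x - 1) - 3/8·(x - 1)² + 1/24·(x - 1)³.
With (x - 1) = 3/2: S(5/2) = -165/64.

-2.5781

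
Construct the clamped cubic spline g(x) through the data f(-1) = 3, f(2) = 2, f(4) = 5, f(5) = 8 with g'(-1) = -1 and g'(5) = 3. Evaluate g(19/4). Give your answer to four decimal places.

With M_i denoting the second derivative at x_i, h_i = 3, 2, 1, and Δ_i = (y_(i+1) − y_i)/h_i = -1/3, 3/2, 3:
  3·M_0 + 10·M_1 + 2·M_2 = 6(Δ_1 - Δ_0) = 11
  2·M_1 + 6·M_2 + 1·M_3 = 6(Δ_2 - Δ_1) = 9
Clamped end conditions give two more equations: 2h_0·M_0 + h_0·M_1 = 6(Δ_0 - g'(-1)) = 4 and h_2·M_2 + 2h_2·M_3 = 6(g'(5) - Δ_2) = 0.
Solving: M_0 = 17/57, M_1 = 14/19, M_2 = 26/19, M_3 = -13/19.
On [4, 5], g(x) = 5 + 101/38·(x - 4) + 13/19·(x - 4)² - 13/38·(x - 4)³.
With (x - 4) = 3/4: g(19/4) = 17593/2432.

7.2340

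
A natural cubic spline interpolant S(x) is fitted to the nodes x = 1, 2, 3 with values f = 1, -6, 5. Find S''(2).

Write σ_i for S''(x_i). With h_i = 1, 1 and divided differences Δ_i = -7, 11, the continuity of S' gives the tridiagonal system
  1·σ_0 + 4·σ_1 + 1·σ_2 = 6(Δ_1 - Δ_0) = 108
Natural end conditions: σ_0 = σ_2 = 0.
Hence σ_0 = 0, σ_1 = 27, σ_2 = 0.

27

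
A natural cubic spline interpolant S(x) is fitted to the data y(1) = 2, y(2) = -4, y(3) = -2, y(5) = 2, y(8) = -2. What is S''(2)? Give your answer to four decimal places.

12.3738

With M_i denoting the second derivative at x_i, h_i = 1, 1, 2, 3, and Δ_i = (y_(i+1) − y_i)/h_i = -6, 2, 2, -4/3:
  1·M_0 + 4·M_1 + 1·M_2 = 6(Δ_1 - Δ_0) = 48
  1·M_1 + 6·M_2 + 2·M_3 = 6(Δ_2 - Δ_1) = 0
  2·M_2 + 10·M_3 + 3·M_4 = 6(Δ_3 - Δ_2) = -20
Natural end conditions: M_0 = M_4 = 0.
Hence M_0 = 0, M_1 = 1324/107, M_2 = -160/107, M_3 = -182/107, M_4 = 0.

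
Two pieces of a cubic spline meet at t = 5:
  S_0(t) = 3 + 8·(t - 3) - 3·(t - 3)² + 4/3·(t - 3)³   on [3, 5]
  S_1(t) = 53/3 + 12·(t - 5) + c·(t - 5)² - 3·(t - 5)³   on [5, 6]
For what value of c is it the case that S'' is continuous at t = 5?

S_0''(t) = -6 + 8·(t - 3), so S_0''(5) = 10. On the right, S_1''(5) = 2c, so c = 5.

5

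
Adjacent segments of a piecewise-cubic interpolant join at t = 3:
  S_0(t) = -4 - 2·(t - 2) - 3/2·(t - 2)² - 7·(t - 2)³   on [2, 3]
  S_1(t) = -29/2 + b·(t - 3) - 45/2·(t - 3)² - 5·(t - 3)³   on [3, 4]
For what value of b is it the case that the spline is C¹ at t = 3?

S_0'(t) = -2 - 3·(t - 2) - 21·(t - 2)², so S_0'(3) = -26. On the right, S_1'(3) = b, so b = -26.

-26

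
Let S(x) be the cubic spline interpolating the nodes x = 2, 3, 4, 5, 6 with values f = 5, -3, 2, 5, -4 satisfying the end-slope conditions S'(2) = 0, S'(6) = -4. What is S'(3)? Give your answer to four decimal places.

Write M_i for S''(x_i). With h_i = 1, 1, 1, 1 and divided differences Δ_i = -8, 5, 3, -9, the continuity of S' gives the tridiagonal system
  1·M_0 + 4·M_1 + 1·M_2 = 6(Δ_1 - Δ_0) = 78
  1·M_1 + 4·M_2 + 1·M_3 = 6(Δ_2 - Δ_1) = -12
  1·M_2 + 4·M_3 + 1·M_4 = 6(Δ_3 - Δ_2) = -72
Clamped end conditions give two more equations: 2h_0·M_0 + h_0·M_1 = 6(Δ_0 - S'(2)) = -48 and h_3·M_3 + 2h_3·M_4 = 6(S'(6) - Δ_3) = 30.
Solving the tridiagonal system: M_0 = -157/4, M_1 = 61/2, M_2 = -19/4, M_3 = -47/2, M_4 = 107/4.
On [3, 4], S'(x) = b_1 + 2c_1·(x - 3) + 3d_1·(x - 3)² with b_1 = Δ_1 - h_1(2M_1 + M_2)/6 = -35/8, c_1 = M_1/2 = 61/4, d_1 = (M_2 - M_1)/(6h_1) = -47/8. So S'(3) = -35/8.

-4.3750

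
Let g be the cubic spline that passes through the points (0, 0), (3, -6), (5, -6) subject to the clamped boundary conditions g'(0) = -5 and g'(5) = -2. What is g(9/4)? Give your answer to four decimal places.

Let M_i = g''(x_i). Step sizes h_i = 3, 2; slopes of the chords Δ_i = (y_(i+1) - y_i)/h_i = -2, 0.
  3·M_0 + 10·M_1 + 2·M_2 = 6(Δ_1 - Δ_0) = 12
Clamped end conditions give two more equations: 2h_0·M_0 + h_0·M_1 = 6(Δ_0 - g'(0)) = 18 and h_1·M_1 + 2h_1·M_2 = 6(g'(5) - Δ_1) = -12.
Forward elimination and back-substitution give M_0 = 12/5, M_1 = 6/5, M_2 = -18/5.
On [0, 3], g(x) = 0 - 5·x + 6/5·x² - 1/15·x³.
With x = 9/4: g(9/4) = -1899/320.

-5.9344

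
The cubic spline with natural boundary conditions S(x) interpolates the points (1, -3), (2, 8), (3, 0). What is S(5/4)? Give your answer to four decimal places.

With M_i denoting the second derivative at x_i, h_i = 1, 1, and Δ_i = (y_(i+1) − y_i)/h_i = 11, -8:
  1·M_0 + 4·M_1 + 1·M_2 = 6(Δ_1 - Δ_0) = -114
Natural end conditions: M_0 = M_2 = 0.
Forward elimination and back-substitution give M_0 = 0, M_1 = -57/2, M_2 = 0.
On [1, 2], S(x) = -3 + 63/4·(x - 1) + 0·(x - 1)² - 19/4·(x - 1)³.
With (x - 1) = 1/4: S(5/4) = 221/256.

0.8633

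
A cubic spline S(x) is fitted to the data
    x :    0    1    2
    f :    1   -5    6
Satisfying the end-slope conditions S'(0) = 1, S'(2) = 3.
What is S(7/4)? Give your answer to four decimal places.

3.9883

With σ_i denoting the second derivative at x_i, h_i = 1, 1, and Δ_i = (y_(i+1) − y_i)/h_i = -6, 11:
  1·σ_0 + 4·σ_1 + 1·σ_2 = 6(Δ_1 - Δ_0) = 102
Clamped end conditions give two more equations: 2h_0·σ_0 + h_0·σ_1 = 6(Δ_0 - S'(0)) = -42 and h_1·σ_1 + 2h_1·σ_2 = 6(S'(2) - Δ_1) = -48.
Forward elimination and back-substitution give σ_0 = -91/2, σ_1 = 49, σ_2 = -97/2.
On [1, 2], S(x) = -5 + 11/4·(x - 1) + 49/2·(x - 1)² - 65/4·(x - 1)³.
With (x - 1) = 3/4: S(7/4) = 1021/256.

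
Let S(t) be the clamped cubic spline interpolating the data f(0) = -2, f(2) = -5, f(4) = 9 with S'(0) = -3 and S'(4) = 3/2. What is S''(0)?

Let M_i = S''(x_i). Step sizes h_i = 2, 2; slopes of the chords Δ_i = (y_(i+1) - y_i)/h_i = -3/2, 7.
  2·M_0 + 8·M_1 + 2·M_2 = 6(Δ_1 - Δ_0) = 51
Clamped end conditions give two more equations: 2h_0·M_0 + h_0·M_1 = 6(Δ_0 - S'(0)) = 9 and h_1·M_1 + 2h_1·M_2 = 6(S'(4) - Δ_1) = -33.
Solving: M_0 = -3, M_1 = 21/2, M_2 = -27/2.

-3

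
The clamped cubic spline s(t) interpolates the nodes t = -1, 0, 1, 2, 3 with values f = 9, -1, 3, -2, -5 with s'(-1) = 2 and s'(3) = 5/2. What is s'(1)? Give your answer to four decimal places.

2.4643

Let M_i = s''(x_i). Step sizes h_i = 1, 1, 1, 1; slopes of the chords Δ_i = (y_(i+1) - y_i)/h_i = -10, 4, -5, -3.
  1·M_0 + 4·M_1 + 1·M_2 = 6(Δ_1 - Δ_0) = 84
  1·M_1 + 4·M_2 + 1·M_3 = 6(Δ_2 - Δ_1) = -54
  1·M_2 + 4·M_3 + 1·M_4 = 6(Δ_3 - Δ_2) = 12
Clamped end conditions give two more equations: 2h_0·M_0 + h_0·M_1 = 6(Δ_0 - s'(-1)) = -72 and h_3·M_3 + 2h_3·M_4 = 6(s'(3) - Δ_3) = 33.
Forward elimination and back-substitution give M_0 = -3179/56, M_1 = 1163/28, M_2 = -203/8, M_3 = 167/28, M_4 = 757/56.
On [1, 2], s'(t) = b_2 + 2c_2·(t - 1) + 3d_2·(t - 1)² with b_2 = Δ_2 - h_2(2M_2 + M_3)/6 = 69/28, c_2 = M_2/2 = -203/16, d_2 = (M_3 - M_2)/(6h_2) = 585/112. So s'(1) = 69/28.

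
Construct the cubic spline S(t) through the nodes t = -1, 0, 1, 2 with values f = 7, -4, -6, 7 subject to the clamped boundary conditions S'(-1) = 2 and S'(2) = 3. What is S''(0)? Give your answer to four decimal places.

18.2667

With M_i denoting the second derivative at x_i, h_i = 1, 1, 1, and Δ_i = (y_(i+1) − y_i)/h_i = -11, -2, 13:
  1·M_0 + 4·M_1 + 1·M_2 = 6(Δ_1 - Δ_0) = 54
  1·M_1 + 4·M_2 + 1·M_3 = 6(Δ_2 - Δ_1) = 90
Clamped end conditions give two more equations: 2h_0·M_0 + h_0·M_1 = 6(Δ_0 - S'(-1)) = -78 and h_2·M_2 + 2h_2·M_3 = 6(S'(2) - Δ_2) = -60.
Hence M_0 = -722/15, M_1 = 274/15, M_2 = 436/15, M_3 = -668/15.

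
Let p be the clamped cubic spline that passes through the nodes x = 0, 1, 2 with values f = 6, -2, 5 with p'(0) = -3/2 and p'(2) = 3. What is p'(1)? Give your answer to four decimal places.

-1.1250

With M_i denoting the second derivative at x_i, h_i = 1, 1, and Δ_i = (y_(i+1) − y_i)/h_i = -8, 7:
  1·M_0 + 4·M_1 + 1·M_2 = 6(Δ_1 - Δ_0) = 90
Clamped end conditions give two more equations: 2h_0·M_0 + h_0·M_1 = 6(Δ_0 - p'(0)) = -39 and h_1·M_1 + 2h_1·M_2 = 6(p'(2) - Δ_1) = -24.
Solving: M_0 = -159/4, M_1 = 81/2, M_2 = -129/4.
On [1, 2], p'(x) = b_1 + 2c_1·(x - 1) + 3d_1·(x - 1)² with b_1 = Δ_1 - h_1(2M_1 + M_2)/6 = -9/8, c_1 = M_1/2 = 81/4, d_1 = (M_2 - M_1)/(6h_1) = -97/8. So p'(1) = -9/8.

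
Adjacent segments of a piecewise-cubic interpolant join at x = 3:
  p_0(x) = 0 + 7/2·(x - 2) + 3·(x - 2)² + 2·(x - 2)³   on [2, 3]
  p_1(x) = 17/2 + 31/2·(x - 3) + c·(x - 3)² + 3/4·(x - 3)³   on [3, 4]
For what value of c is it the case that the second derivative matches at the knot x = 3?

p_0''(x) = 6 + 12·(x - 2), so p_0''(3) = 18. On the right, p_1''(3) = 2c, so c = 9.

9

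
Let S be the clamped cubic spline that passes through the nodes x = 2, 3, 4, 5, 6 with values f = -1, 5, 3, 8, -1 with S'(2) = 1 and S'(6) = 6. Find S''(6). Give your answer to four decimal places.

With M_i denoting the second derivative at x_i, h_i = 1, 1, 1, 1, and Δ_i = (y_(i+1) − y_i)/h_i = 6, -2, 5, -9:
  1·M_0 + 4·M_1 + 1·M_2 = 6(Δ_1 - Δ_0) = -48
  1·M_1 + 4·M_2 + 1·M_3 = 6(Δ_2 - Δ_1) = 42
  1·M_2 + 4·M_3 + 1·M_4 = 6(Δ_3 - Δ_2) = -84
Clamped end conditions give two more equations: 2h_0·M_0 + h_0·M_1 = 6(Δ_0 - S'(2)) = 30 and h_3·M_3 + 2h_3·M_4 = 6(S'(6) - Δ_3) = 90.
Solving: M_0 = 785/28, M_1 = -365/14, M_2 = 113/4, M_3 = -629/14, M_4 = 1889/28.

67.4643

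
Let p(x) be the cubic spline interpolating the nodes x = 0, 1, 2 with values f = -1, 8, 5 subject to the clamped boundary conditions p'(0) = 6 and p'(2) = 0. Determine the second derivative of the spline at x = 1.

With m_i denoting the second derivative at x_i, h_i = 1, 1, and Δ_i = (y_(i+1) − y_i)/h_i = 9, -3:
  1·m_0 + 4·m_1 + 1·m_2 = 6(Δ_1 - Δ_0) = -72
Clamped end conditions give two more equations: 2h_0·m_0 + h_0·m_1 = 6(Δ_0 - p'(0)) = 18 and h_1·m_1 + 2h_1·m_2 = 6(p'(2) - Δ_1) = 18.
Solving the tridiagonal system: m_0 = 24, m_1 = -30, m_2 = 24.

-30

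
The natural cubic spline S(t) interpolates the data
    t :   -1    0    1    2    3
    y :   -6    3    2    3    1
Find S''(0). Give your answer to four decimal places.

With M_i denoting the second derivative at x_i, h_i = 1, 1, 1, 1, and Δ_i = (y_(i+1) − y_i)/h_i = 9, -1, 1, -2:
  1·M_0 + 4·M_1 + 1·M_2 = 6(Δ_1 - Δ_0) = -60
  1·M_1 + 4·M_2 + 1·M_3 = 6(Δ_2 - Δ_1) = 12
  1·M_2 + 4·M_3 + 1·M_4 = 6(Δ_3 - Δ_2) = -18
Natural end conditions: M_0 = M_4 = 0.
Hence M_0 = 0, M_1 = -69/4, M_2 = 9, M_3 = -27/4, M_4 = 0.

-17.2500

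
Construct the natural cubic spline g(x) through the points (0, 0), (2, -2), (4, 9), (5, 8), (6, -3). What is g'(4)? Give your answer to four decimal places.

With M_i denoting the second derivative at x_i, h_i = 2, 2, 1, 1, and Δ_i = (y_(i+1) − y_i)/h_i = -1, 11/2, -1, -11:
  2·M_0 + 8·M_1 + 2·M_2 = 6(Δ_1 - Δ_0) = 39
  2·M_1 + 6·M_2 + 1·M_3 = 6(Δ_2 - Δ_1) = -39
  1·M_2 + 4·M_3 + 1·M_4 = 6(Δ_3 - Δ_2) = -60
Natural end conditions: M_0 = M_4 = 0.
Forward elimination and back-substitution give M_0 = 0, M_1 = 363/56, M_2 = -45/7, M_3 = -375/28, M_4 = 0.
On [4, 5], g'(x) = b_2 + 2c_2·(x - 4) + 3d_2·(x - 4)² with b_2 = Δ_2 - h_2(2M_2 + M_3)/6 = 27/8, c_2 = M_2/2 = -45/14, d_2 = (M_3 - M_2)/(6h_2) = -65/56. So g'(4) = 27/8.

3.3750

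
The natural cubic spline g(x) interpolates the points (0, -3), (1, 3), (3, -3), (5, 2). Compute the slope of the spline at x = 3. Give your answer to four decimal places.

With σ_i denoting the second derivative at x_i, h_i = 1, 2, 2, and Δ_i = (y_(i+1) − y_i)/h_i = 6, -3, 5/2:
  1·σ_0 + 6·σ_1 + 2·σ_2 = 6(Δ_1 - Δ_0) = -54
  2·σ_1 + 8·σ_2 + 2·σ_3 = 6(Δ_2 - Δ_1) = 33
Natural end conditions: σ_0 = σ_3 = 0.
Forward elimination and back-substitution give σ_0 = 0, σ_1 = -249/22, σ_2 = 153/22, σ_3 = 0.
On [3, 5], g'(x) = b_2 + 2c_2·(x - 3) + 3d_2·(x - 3)² with b_2 = Δ_2 - h_2(2σ_2 + σ_3)/6 = -47/22, c_2 = σ_2/2 = 153/44, d_2 = (σ_3 - σ_2)/(6h_2) = -51/88. So g'(3) = -47/22.

-2.1364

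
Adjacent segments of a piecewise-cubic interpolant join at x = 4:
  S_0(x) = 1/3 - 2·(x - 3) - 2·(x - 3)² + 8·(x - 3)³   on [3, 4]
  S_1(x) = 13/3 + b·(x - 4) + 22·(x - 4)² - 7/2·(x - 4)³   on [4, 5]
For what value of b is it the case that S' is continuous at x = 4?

S_0'(x) = -2 - 4·(x - 3) + 24·(x - 3)², so S_0'(4) = 18. On the right, S_1'(4) = b, so b = 18.

18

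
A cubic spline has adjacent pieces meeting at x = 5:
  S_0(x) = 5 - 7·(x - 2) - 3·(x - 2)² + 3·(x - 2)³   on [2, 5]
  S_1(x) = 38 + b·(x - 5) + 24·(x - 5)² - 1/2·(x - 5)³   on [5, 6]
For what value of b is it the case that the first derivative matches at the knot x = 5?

56

S_0'(x) = -7 - 6·(x - 2) + 9·(x - 2)², so S_0'(5) = 56. On the right, S_1'(5) = b, so b = 56.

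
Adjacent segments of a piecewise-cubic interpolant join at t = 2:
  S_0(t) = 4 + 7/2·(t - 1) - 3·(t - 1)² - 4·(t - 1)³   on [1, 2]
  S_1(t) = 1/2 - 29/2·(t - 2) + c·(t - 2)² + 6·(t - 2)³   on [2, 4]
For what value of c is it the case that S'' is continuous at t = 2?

-15

S_0''(t) = -6 - 24·(t - 1), so S_0''(2) = -30. On the right, S_1''(2) = 2c, so c = -15.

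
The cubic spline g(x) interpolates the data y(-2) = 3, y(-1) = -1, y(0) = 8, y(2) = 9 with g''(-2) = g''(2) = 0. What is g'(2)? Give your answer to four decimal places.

With M_i denoting the second derivative at x_i, h_i = 1, 1, 2, and Δ_i = (y_(i+1) − y_i)/h_i = -4, 9, 1/2:
  1·M_0 + 4·M_1 + 1·M_2 = 6(Δ_1 - Δ_0) = 78
  1·M_1 + 6·M_2 + 2·M_3 = 6(Δ_2 - Δ_1) = -51
Natural end conditions: M_0 = M_3 = 0.
Solving the tridiagonal system: M_0 = 0, M_1 = 519/23, M_2 = -282/23, M_3 = 0.
On [0, 2], g'(x) = b_2 + 2c_2·x + 3d_2·x² with b_2 = Δ_2 - h_2(2M_2 + M_3)/6 = 399/46, c_2 = M_2/2 = -141/23, d_2 = (M_3 - M_2)/(6h_2) = 47/46. So g'(2) = -165/46.

-3.5870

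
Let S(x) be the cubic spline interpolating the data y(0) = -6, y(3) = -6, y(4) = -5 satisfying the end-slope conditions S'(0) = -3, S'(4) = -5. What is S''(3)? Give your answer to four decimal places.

With M_i denoting the second derivative at x_i, h_i = 3, 1, and Δ_i = (y_(i+1) − y_i)/h_i = 0, 1:
  3·M_0 + 8·M_1 + 1·M_2 = 6(Δ_1 - Δ_0) = 6
Clamped end conditions give two more equations: 2h_0·M_0 + h_0·M_1 = 6(Δ_0 - S'(0)) = 18 and h_1·M_1 + 2h_1·M_2 = 6(S'(4) - Δ_1) = -36.
Solving the tridiagonal system: M_0 = 7/4, M_1 = 5/2, M_2 = -77/4.

2.5000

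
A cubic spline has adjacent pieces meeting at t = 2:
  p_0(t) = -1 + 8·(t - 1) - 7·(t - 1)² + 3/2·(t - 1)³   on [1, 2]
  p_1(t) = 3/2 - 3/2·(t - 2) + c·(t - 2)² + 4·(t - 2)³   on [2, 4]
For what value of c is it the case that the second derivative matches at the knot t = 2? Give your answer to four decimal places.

p_0''(t) = -14 + 9·(t - 1), so p_0''(2) = -5. On the right, p_1''(2) = 2c, so c = -5/2.

-2.5000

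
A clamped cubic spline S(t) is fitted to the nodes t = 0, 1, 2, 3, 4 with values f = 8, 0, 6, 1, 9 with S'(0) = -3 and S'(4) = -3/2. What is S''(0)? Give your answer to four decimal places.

Put m_i = S'' at the i-th knot. Here h = (1, 1, 1, 1) and Δ = (-8, 6, -5, 8), so the interior equations h_(i-1)·m_(i-1) + 2(h_(i-1)+h_i)·m_i + h_i·m_(i+1) = 6(Δ_i − Δ_(i-1)) read
  1·m_0 + 4·m_1 + 1·m_2 = 6(Δ_1 - Δ_0) = 84
  1·m_1 + 4·m_2 + 1·m_3 = 6(Δ_2 - Δ_1) = -66
  1·m_2 + 4·m_3 + 1·m_4 = 6(Δ_3 - Δ_2) = 78
Clamped end conditions give two more equations: 2h_0·m_0 + h_0·m_1 = 6(Δ_0 - S'(0)) = -30 and h_3·m_3 + 2h_3·m_4 = 6(S'(4) - Δ_3) = -57.
Hence m_0 = -1923/56, m_1 = 1083/28, m_2 = -291/8, m_3 = 1143/28, m_4 = -2739/56.

-34.3393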